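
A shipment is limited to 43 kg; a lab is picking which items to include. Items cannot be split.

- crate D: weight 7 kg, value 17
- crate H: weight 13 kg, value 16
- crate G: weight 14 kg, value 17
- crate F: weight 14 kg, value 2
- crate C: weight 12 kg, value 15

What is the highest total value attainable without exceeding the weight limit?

Allowing fractional choices, the relaxed optimum would be about 61.4, but items are indivisible.
crate D + crate H + crate G: weight 7 + 13 + 14 = 34 ≤ 43, value 17 + 16 + 17 = 50.
crate D + crate G + crate C: weight 7 + 14 + 12 = 33 ≤ 43, value 17 + 17 + 15 = 49.
Best is crate D, crate H, and crate G with total value 50.

50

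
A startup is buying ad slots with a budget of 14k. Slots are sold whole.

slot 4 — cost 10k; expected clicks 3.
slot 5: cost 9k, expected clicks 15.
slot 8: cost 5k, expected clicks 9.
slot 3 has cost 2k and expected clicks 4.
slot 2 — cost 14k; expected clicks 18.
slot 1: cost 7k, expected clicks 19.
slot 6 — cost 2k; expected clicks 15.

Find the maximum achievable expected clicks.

Take slot 8, slot 1, and slot 6: cost 5 + 7 + 2 = 14 ≤ 14, expected clicks 9 + 19 + 15 = 43.
No other feasible combination does better.

43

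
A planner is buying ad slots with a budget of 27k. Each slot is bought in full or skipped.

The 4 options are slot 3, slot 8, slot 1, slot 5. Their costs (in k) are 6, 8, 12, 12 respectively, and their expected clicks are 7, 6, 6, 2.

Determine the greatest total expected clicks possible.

19

This is an integer program with binary decision variables.
Allowing fractional choices, the relaxed optimum would be about 19.2, but ad slots are indivisible.
slot 3 + slot 8 + slot 5: cost 6 + 8 + 12 = 26 ≤ 27, expected clicks 7 + 6 + 2 = 15.
slot 3 + slot 8: cost 6 + 8 = 14 ≤ 27, expected clicks 7 + 6 = 13.
slot 3 + slot 8 + slot 1: cost 6 + 8 + 12 = 26 ≤ 27, expected clicks 7 + 6 + 6 = 19.
Best is slot 3, slot 8, and slot 1 with total expected clicks 19.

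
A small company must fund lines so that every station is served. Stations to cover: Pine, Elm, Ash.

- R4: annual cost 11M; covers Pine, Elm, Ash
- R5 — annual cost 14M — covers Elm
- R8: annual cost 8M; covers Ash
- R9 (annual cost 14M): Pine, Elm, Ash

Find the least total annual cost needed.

R4 alone covers Pine, Elm, Ash — every station.
Total annual cost: 11.

11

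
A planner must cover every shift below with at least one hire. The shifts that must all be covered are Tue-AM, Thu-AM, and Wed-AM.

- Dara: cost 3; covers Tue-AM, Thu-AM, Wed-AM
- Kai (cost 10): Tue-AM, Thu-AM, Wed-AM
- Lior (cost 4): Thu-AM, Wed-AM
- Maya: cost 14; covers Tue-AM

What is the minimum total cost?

Dara alone covers Tue-AM, Thu-AM, Wed-AM — every shift.
Total cost: 3.

3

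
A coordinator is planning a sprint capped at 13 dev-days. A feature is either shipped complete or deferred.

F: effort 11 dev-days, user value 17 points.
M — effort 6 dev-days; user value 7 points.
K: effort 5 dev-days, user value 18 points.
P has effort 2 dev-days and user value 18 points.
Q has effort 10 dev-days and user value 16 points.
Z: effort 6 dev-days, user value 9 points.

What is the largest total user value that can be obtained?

Allowing fractional choices, the relaxed optimum would be about 45.6, but features are indivisible.
M + K + P: effort 6 + 5 + 2 = 13 ≤ 13, user value 7 + 18 + 18 = 43.
K + P + Z: effort 5 + 2 + 6 = 13 ≤ 13, user value 18 + 18 + 9 = 45.
Best is K, P, and Z with total user value 45.

45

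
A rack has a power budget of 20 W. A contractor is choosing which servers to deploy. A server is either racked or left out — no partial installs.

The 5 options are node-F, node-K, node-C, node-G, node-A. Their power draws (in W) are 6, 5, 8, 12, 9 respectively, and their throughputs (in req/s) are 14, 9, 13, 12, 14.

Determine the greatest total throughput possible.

37

Allowing fractional choices, the relaxed optimum would be about 37.6, but servers are indivisible.
node-F + node-K + node-A: power draw 6 + 5 + 9 = 20 ≤ 20, throughput 14 + 9 + 14 = 37.
node-F + node-A: power draw 6 + 9 = 15 ≤ 20, throughput 14 + 14 = 28.
node-F + node-K + node-C: power draw 6 + 5 + 8 = 19 ≤ 20, throughput 14 + 9 + 13 = 36.
Best is node-F, node-K, and node-A with total throughput 37.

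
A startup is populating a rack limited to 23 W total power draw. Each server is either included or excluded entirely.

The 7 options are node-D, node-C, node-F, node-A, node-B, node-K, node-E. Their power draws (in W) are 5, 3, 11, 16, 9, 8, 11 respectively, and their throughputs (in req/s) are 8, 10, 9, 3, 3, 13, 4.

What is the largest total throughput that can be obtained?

32

Take node-C, node-F, and node-K: power draw 3 + 11 + 8 = 22 ≤ 23, throughput 10 + 9 + 13 = 32.
No other feasible combination does better.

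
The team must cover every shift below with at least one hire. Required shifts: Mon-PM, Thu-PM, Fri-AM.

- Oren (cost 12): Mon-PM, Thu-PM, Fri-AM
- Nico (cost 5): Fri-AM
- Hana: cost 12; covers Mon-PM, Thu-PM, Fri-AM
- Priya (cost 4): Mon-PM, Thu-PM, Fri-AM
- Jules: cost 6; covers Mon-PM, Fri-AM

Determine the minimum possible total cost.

This is a weighted set-cover instance.
Priya alone covers Mon-PM, Thu-PM, Fri-AM — every shift.
Total cost: 4.
No cover costs less than 4.

4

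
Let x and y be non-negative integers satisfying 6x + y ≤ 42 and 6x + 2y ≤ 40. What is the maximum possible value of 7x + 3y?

(x,y)=(0,20): 6·0+1·20=20≤42, 6·0+2·20=40≤40, objective 60.
(x,y)=(0,19): 6·0+1·19=19≤42, 6·0+2·19=38≤40, objective 57.
Maximum is 60 at (x,y)=(0,20).

60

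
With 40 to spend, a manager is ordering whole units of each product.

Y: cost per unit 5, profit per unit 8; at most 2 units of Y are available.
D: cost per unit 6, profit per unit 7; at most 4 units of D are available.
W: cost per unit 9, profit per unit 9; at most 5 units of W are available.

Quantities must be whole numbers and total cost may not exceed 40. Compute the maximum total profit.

48

2×Y, 2×D, and 2×W: cost 40 ≤ 40, profit 2·8 + 2·7 + 2·9 = 48.
2×Y, 3×D, and 1×W: cost 37 ≤ 40, profit 2·8 + 3·7 + 1·9 = 46.
Best is 48.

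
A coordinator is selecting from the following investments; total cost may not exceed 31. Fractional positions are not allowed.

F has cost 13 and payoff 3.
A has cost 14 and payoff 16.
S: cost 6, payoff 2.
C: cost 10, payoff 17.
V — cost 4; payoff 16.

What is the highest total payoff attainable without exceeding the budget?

49

This is an integer program with binary decision variables.
Allowing fractional choices, the relaxed optimum would be about 50.0, but investments are indivisible.
A + C + V: cost 14 + 10 + 4 = 28 ≤ 31, payoff 16 + 17 + 16 = 49.
S + C + V: cost 6 + 10 + 4 = 20 ≤ 31, payoff 2 + 17 + 16 = 35.
F + C + V: cost 13 + 10 + 4 = 27 ≤ 31, payoff 3 + 17 + 16 = 36.
Best is A, C, and V with total payoff 49.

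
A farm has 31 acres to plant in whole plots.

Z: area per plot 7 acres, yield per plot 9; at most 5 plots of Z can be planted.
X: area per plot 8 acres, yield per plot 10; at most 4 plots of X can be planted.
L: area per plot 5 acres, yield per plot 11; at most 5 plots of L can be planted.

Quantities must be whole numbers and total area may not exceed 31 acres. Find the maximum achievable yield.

55

This is a bounded integer knapsack.
5×L: area 25 ≤ 31, yield 5·11 = 55.
1×X and 4×L: area 28 ≤ 31, yield 1·10 + 4·11 = 54.
Best is 55.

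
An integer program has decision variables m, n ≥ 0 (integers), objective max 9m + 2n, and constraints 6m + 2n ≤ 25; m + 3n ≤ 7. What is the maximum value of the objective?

Relaxing integrality, the LP optimum is 37.50 at (m,n) = (4.17, 0), which is not an integer point.
(m,n)=(4,0): 6·4+2·0=24≤25, 1·4+3·0=4≤7, objective 36.
(m,n)=(3,1): 6·3+2·1=20≤25, 1·3+3·1=6≤7, objective 29.
(m,n)=(3,0): 6·3+2·0=18≤25, 1·3+3·0=3≤7, objective 27.
No feasible integer point exceeds 36.

36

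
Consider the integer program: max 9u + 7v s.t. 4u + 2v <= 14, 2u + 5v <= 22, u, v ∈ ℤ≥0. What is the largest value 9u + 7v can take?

The continuous relaxation peaks at (1.62, 3.75) with value 40.88; rounding to a feasible lattice point costs some objective.
(u,v)=(2,3): 4·2+2·3=14≤14, 2·2+5·3=19≤22, objective 39.
(u,v)=(1,4): 4·1+2·4=12≤14, 2·1+5·4=22≤22, objective 37.
(u,v)=(2,2): 4·2+2·2=12≤14, 2·2+5·2=14≤22, objective 32.
Maximum is 39 at (u,v)=(2,3).

39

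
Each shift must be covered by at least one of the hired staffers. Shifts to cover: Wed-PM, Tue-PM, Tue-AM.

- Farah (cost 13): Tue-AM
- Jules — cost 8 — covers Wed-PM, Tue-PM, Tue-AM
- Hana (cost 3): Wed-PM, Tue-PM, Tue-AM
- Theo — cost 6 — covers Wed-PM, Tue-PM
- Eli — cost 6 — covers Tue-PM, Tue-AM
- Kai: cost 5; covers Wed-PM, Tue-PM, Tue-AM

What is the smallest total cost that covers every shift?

Hana alone covers Wed-PM, Tue-PM, Tue-AM — every shift.
Total cost: 3.
No cover costs less than 3.

3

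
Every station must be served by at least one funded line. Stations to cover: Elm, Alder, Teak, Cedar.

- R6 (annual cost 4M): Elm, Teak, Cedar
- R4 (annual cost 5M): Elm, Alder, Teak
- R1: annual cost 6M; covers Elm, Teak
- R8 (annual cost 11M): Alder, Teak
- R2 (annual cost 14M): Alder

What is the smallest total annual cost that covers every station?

9

Choose R6 and R4: together they cover Elm, Alder, Teak, Cedar — every station.
Total annual cost: 4 + 5 = 9.
No cover costs less than 9.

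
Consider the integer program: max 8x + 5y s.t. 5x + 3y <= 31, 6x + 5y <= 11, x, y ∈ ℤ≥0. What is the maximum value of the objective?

(x,y)=(1,1) is feasible, giving 13.
(x,y)=(0,2) is feasible, giving 10.
(x,y)=(1,0) is feasible, giving 8.
(x,y)=(0,1) is feasible, giving 5.
No feasible integer point exceeds 13.

13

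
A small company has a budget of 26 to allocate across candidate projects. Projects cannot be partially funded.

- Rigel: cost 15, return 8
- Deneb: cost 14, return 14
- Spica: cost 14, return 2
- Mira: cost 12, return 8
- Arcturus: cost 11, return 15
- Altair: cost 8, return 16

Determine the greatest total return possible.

Allowing fractional choices, the relaxed optimum would be about 38.0, but projects are indivisible.
Arcturus + Altair: cost 11 + 8 = 19 ≤ 26, return 15 + 16 = 31.
Deneb + Altair: cost 14 + 8 = 22 ≤ 26, return 14 + 16 = 30.
Best is Arcturus and Altair with total return 31.

31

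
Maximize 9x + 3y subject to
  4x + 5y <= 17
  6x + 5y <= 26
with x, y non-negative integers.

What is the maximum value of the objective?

36

Relaxing integrality, the LP optimum is 38.25 at (x,y) = (4.25, 0), which is not an integer point.
(x,y)=(4,0) is feasible, giving 36.
(x,y)=(3,1) is feasible, giving 30.
(x,y)=(3,0) is feasible, giving 27.
The best lattice point is (4,0), giving 36.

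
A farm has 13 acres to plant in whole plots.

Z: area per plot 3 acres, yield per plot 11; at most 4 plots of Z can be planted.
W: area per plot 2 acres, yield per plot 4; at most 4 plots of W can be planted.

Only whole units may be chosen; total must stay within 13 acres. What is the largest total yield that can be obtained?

This is a bounded integer knapsack.
Take 4×Z: area 12 ≤ 13, yield 4·11 = 44.
Z has the best ratio (11/3) and is taken to its limit of 4; remaining capacity is filled optimally with the others.

44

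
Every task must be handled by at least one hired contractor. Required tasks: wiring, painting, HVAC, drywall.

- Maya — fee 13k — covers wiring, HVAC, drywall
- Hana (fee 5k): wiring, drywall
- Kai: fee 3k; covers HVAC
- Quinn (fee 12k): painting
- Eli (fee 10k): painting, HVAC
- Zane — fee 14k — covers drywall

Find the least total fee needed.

15

The greedy cost-per-new-task heuristic would pick Hana, Kai, and Eli for 18, but a cheaper cover exists.
Choose Hana and Eli: together they cover wiring, painting, HVAC, drywall — every task.
Total fee: 5 + 10 = 15.
No cover costs less than 15.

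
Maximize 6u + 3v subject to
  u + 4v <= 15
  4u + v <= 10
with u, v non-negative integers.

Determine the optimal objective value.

18

The continuous relaxation peaks at (1.67, 3.33) with value 20.00; rounding to a feasible lattice point costs some objective.
(u,v)=(2,2): 1·2+4·2=10≤15, 4·2+1·2=10≤10, objective 18.
(u,v)=(2,1): 1·2+4·1=6≤15, 4·2+1·1=9≤10, objective 15.
(u,v)=(1,3): 1·1+4·3=13≤15, 4·1+1·3=7≤10, objective 15.
No feasible integer point exceeds 18.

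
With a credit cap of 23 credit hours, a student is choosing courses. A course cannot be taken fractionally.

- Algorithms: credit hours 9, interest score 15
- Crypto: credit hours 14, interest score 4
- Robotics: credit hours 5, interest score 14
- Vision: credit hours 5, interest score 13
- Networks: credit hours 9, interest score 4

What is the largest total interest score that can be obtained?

42

This is a 0-1 knapsack instance.
Algorithms + Robotics + Networks: credit hours 9 + 5 + 9 = 23 ≤ 23, interest score 15 + 14 + 4 = 33.
Algorithms + Robotics + Vision: credit hours 9 + 5 + 5 = 19 ≤ 23, interest score 15 + 14 + 13 = 42.
Best is Algorithms, Robotics, and Vision with total interest score 42.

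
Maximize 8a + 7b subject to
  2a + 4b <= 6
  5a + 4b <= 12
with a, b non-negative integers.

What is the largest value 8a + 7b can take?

The continuous relaxation peaks at (2, 0.5) with value 19.50; rounding to a feasible lattice point costs some objective.
(a,b)=(2,0): 2·2+4·0=4≤6, 5·2+4·0=10≤12, objective 16.
(a,b)=(1,1): 2·1+4·1=6≤6, 5·1+4·1=9≤12, objective 15.
No feasible integer point exceeds 16.

16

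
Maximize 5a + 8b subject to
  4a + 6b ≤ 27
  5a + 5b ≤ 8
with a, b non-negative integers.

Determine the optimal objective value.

8

The continuous relaxation peaks at (0, 1.6) with value 12.80; rounding to a feasible lattice point costs some objective.
(a,b)=(0,1): 4·0+6·1=6≤27, 5·0+5·1=5≤8, objective 8.
(a,b)=(1,0): 4·1+6·0=4≤27, 5·1+5·0=5≤8, objective 5.
(a,b)=(0,0): 4·0+6·0=0≤27, 5·0+5·0=0≤8, objective 0.
Maximum is 8 at (a,b)=(0,1).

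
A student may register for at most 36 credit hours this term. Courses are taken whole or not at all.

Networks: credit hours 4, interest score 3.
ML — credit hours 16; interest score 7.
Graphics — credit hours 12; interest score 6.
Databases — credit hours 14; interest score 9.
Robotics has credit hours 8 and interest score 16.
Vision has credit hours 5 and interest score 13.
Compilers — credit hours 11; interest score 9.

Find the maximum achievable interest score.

44

Networks + Databases + Robotics + Vision: credit hours 4 + 14 + 8 + 5 = 31 ≤ 36, interest score 3 + 9 + 16 + 13 = 41.
Graphics + Robotics + Vision + Compilers: credit hours 12 + 8 + 5 + 11 = 36 ≤ 36, interest score 6 + 16 + 13 + 9 = 44.
Networks + Robotics + Vision + Compilers: credit hours 4 + 8 + 5 + 11 = 28 ≤ 36, interest score 3 + 16 + 13 + 9 = 41.
Best is Graphics, Robotics, Vision, and Compilers with total interest score 44.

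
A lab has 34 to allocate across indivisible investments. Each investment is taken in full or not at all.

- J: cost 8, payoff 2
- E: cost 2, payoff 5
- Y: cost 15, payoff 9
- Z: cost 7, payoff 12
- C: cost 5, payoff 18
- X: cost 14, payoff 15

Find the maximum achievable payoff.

Treat it as a binary knapsack problem.
Allowing fractional choices, the relaxed optimum would be about 53.6, but investments are indivisible.
J + Z + C + X: cost 8 + 7 + 5 + 14 = 34 ≤ 34, payoff 2 + 12 + 18 + 15 = 47.
E + Z + C + X: cost 2 + 7 + 5 + 14 = 28 ≤ 34, payoff 5 + 12 + 18 + 15 = 50.
Z + C + X: cost 7 + 5 + 14 = 26 ≤ 34, payoff 12 + 18 + 15 = 45.
Best is E, Z, C, and X with total payoff 50.

50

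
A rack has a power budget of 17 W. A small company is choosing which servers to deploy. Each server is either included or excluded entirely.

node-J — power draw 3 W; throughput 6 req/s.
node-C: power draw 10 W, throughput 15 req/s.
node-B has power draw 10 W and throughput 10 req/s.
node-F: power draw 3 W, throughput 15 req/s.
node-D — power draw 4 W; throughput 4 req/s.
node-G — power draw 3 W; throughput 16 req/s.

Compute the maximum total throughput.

46

Allowing fractional choices, the relaxed optimum would be about 49.0, but servers are indivisible.
node-J + node-F + node-D + node-G: power draw 3 + 3 + 4 + 3 = 13 ≤ 17, throughput 6 + 15 + 4 + 16 = 41.
node-C + node-F + node-G: power draw 10 + 3 + 3 = 16 ≤ 17, throughput 15 + 15 + 16 = 46.
Best is node-C, node-F, and node-G with total throughput 46.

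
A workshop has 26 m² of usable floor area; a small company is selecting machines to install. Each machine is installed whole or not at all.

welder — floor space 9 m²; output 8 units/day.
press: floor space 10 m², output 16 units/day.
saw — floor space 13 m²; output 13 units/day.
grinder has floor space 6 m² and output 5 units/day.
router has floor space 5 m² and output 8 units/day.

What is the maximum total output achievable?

32

welder + press + router: floor space 9 + 10 + 5 = 24 ≤ 26, output 8 + 16 + 8 = 32.
press + grinder + router: floor space 10 + 6 + 5 = 21 ≤ 26, output 16 + 5 + 8 = 29.
press + saw: floor space 10 + 13 = 23 ≤ 26, output 16 + 13 = 29.
Best is welder, press, and router with total output 32.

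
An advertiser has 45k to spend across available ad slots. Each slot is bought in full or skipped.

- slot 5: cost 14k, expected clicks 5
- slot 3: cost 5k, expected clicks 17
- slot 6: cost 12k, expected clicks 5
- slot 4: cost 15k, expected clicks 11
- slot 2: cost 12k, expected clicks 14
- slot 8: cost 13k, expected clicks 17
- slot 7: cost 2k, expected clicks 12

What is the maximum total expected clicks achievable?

Take slot 3, slot 6, slot 2, slot 8, and slot 7: cost 5 + 12 + 12 + 13 + 2 = 44 ≤ 45, expected clicks 17 + 5 + 14 + 17 + 12 = 65.
No other feasible combination does better.

65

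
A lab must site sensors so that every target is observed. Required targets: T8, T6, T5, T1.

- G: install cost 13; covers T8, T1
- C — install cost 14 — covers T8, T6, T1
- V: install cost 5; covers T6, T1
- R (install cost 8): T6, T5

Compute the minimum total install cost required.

21

Choose G and R: together they cover T8, T6, T5, T1 — every target.
Total install cost: 13 + 8 = 21.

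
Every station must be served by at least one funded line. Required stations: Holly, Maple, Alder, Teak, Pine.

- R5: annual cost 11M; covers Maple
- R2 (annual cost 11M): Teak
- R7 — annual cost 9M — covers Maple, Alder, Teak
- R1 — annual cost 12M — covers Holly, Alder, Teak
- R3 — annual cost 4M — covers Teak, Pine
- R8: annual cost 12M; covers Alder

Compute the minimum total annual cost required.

Choose R7, R1, and R3: together they cover Holly, Maple, Alder, Teak, Pine — every station.
Total annual cost: 9 + 12 + 4 = 25.

25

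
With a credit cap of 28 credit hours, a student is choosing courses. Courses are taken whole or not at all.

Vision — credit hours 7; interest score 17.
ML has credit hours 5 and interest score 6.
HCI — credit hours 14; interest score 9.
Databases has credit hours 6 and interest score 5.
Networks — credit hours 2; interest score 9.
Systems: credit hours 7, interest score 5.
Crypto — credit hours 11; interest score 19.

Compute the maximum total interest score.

Allowing fractional choices, the relaxed optimum would be about 53.5, but courses are indivisible.
Vision + Databases + Networks + Crypto: credit hours 7 + 6 + 2 + 11 = 26 ≤ 28, interest score 17 + 5 + 9 + 19 = 50.
Vision + Networks + Systems + Crypto: credit hours 7 + 2 + 7 + 11 = 27 ≤ 28, interest score 17 + 9 + 5 + 19 = 50.
Vision + ML + Networks + Crypto: credit hours 7 + 5 + 2 + 11 = 25 ≤ 28, interest score 17 + 6 + 9 + 19 = 51.
Best is Vision, ML, Networks, and Crypto with total interest score 51.

51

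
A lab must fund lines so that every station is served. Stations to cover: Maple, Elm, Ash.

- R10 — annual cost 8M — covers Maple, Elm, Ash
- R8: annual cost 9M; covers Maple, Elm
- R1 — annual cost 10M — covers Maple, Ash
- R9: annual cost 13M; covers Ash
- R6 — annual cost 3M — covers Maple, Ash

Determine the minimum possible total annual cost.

8

This is a weighted set-cover instance.
R10 alone covers Maple, Elm, Ash — every station.
Total annual cost: 8.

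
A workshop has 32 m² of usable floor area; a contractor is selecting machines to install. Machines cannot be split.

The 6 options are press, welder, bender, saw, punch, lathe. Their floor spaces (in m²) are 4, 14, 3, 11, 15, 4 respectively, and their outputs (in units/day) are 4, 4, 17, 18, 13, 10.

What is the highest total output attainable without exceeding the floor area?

Allowing fractional choices, the relaxed optimum would be about 57.7, but machines are indivisible.
welder + bender + saw + lathe: floor space 14 + 3 + 11 + 4 = 32 ≤ 32, output 4 + 17 + 18 + 10 = 49.
press + bender + saw + lathe: floor space 4 + 3 + 11 + 4 = 22 ≤ 32, output 4 + 17 + 18 + 10 = 49.
bender + saw + punch: floor space 3 + 11 + 15 = 29 ≤ 32, output 17 + 18 + 13 = 48.
The maximum output is 49; one optimal choice is press, bender, saw, and lathe.

49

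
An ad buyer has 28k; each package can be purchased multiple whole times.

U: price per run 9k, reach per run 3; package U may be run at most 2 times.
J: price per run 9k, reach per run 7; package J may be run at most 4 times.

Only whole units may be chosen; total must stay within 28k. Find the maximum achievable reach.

21

This is a bounded integer knapsack.
Take 3×J: price 27 ≤ 28, reach 3·7 = 21.
No other integer combination yields more.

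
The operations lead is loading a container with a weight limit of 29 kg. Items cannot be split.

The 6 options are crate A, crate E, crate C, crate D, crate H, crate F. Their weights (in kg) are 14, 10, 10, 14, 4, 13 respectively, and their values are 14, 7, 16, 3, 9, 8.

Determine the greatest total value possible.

39

Take crate A, crate C, and crate H: weight 14 + 10 + 4 = 28 ≤ 29, value 14 + 16 + 9 = 39.
No other feasible combination does better.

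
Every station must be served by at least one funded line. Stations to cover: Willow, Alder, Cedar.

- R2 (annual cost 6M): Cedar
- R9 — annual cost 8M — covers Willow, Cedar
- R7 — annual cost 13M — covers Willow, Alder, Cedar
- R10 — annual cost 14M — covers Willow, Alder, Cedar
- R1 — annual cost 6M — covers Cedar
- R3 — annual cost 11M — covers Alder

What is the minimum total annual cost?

The greedy cost-per-new-station heuristic would pick R9 and R3 for 19, but a cheaper cover exists.
R7 alone covers Willow, Alder, Cedar — every station.
Total annual cost: 13.
No cover costs less than 13.

13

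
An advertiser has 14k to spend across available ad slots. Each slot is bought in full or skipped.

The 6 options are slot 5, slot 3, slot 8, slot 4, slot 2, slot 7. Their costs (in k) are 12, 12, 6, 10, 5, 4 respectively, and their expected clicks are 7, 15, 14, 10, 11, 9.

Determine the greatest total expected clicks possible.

25

Take slot 8 and slot 2: cost 6 + 5 = 11 ≤ 14, expected clicks 14 + 11 = 25.
No other feasible combination does better.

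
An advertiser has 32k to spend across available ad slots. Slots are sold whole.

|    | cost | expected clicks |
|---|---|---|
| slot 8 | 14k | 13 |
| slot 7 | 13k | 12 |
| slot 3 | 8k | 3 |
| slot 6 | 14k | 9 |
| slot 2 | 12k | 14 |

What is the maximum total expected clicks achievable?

27

Allowing fractional choices, the relaxed optimum would be about 32.5, but ad slots are indivisible.
slot 8 + slot 7: cost 14 + 13 = 27 ≤ 32, expected clicks 13 + 12 = 25.
slot 8 + slot 2: cost 14 + 12 = 26 ≤ 32, expected clicks 13 + 14 = 27.
slot 7 + slot 2: cost 13 + 12 = 25 ≤ 32, expected clicks 12 + 14 = 26.
Best is slot 8 and slot 2 with total expected clicks 27.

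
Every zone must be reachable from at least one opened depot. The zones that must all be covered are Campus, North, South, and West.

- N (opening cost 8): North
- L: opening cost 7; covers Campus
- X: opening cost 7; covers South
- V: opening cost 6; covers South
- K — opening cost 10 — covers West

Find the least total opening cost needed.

Choose N, L, V, and K: together they cover Campus, North, South, West — every zone.
Total opening cost: 8 + 7 + 6 + 10 = 31.
No cover costs less than 31.

31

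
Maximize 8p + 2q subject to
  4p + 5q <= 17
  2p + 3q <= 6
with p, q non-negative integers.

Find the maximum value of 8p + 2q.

(p,q)=(3,0): 4·3+5·0=12≤17, 2·3+3·0=6≤6, objective 24.
(p,q)=(2,0): 4·2+5·0=8≤17, 2·2+3·0=4≤6, objective 16.
The best lattice point is (3,0), giving 24.

24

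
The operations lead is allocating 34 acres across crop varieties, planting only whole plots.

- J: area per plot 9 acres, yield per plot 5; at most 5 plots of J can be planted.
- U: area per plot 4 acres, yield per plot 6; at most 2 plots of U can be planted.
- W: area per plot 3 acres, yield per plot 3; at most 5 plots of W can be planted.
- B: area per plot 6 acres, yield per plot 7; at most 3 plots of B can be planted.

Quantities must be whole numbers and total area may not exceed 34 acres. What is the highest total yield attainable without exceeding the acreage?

Take 1×U, 4×W, and 3×B: area 34 ≤ 34, yield 1·6 + 4·3 + 3·7 = 39.
No other integer combination yields more.

39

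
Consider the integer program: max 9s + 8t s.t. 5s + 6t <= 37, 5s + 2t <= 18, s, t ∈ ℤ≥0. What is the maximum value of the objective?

50

(s,t)=(2,4): 5·2+6·4=34≤37, 5·2+2·4=18≤18, objective 50.
(s,t)=(1,5): 5·1+6·5=35≤37, 5·1+2·5=15≤18, objective 49.
(s,t)=(2,3): 5·2+6·3=28≤37, 5·2+2·3=16≤18, objective 42.
No feasible integer point exceeds 50.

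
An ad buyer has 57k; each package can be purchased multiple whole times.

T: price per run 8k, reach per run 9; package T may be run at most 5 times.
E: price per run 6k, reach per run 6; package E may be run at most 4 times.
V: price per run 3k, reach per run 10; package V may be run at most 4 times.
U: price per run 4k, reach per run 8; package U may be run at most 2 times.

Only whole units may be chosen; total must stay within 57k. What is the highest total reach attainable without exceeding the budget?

This is a bounded integer knapsack.
5×T, 4×V, and 1×U: price 56 ≤ 57, reach 5·9 + 4·10 + 1·8 = 93.
3×T, 2×E, 4×V, and 2×U: price 56 ≤ 57, reach 3·9 + 2·6 + 4·10 + 2·8 = 95.
Best is 95.

95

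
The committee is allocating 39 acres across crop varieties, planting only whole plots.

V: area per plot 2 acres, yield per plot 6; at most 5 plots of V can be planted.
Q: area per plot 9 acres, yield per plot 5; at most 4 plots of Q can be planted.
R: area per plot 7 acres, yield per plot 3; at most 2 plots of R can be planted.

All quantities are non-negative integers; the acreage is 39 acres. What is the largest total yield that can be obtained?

45

5×V, 2×Q, and 1×R: area 35 ≤ 39, yield 5·6 + 2·5 + 1·3 = 43.
5×V and 3×Q: area 37 ≤ 39, yield 5·6 + 3·5 = 45.
Best is 45.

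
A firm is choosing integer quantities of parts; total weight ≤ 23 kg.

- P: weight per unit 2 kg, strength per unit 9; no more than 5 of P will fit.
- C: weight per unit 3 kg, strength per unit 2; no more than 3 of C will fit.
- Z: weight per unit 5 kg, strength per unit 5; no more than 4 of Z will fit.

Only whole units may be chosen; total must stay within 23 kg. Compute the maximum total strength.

P has the best ratio (9/2); taking only P gives at most 5×9 = 45 (stopped by the supply cap of 5).
Mixing does better — 5×P, 1×C, and 2×Z: weight 23 ≤ 23, strength 5·9 + 1·2 + 2·5 = 57.

57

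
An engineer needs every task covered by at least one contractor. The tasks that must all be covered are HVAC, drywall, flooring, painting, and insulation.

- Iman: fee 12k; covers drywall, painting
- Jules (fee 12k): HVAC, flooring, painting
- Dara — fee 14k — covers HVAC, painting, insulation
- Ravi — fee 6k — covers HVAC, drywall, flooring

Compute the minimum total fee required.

20

Choose Dara and Ravi: together they cover HVAC, drywall, flooring, painting, insulation — every task.
Total fee: 14 + 6 = 20.
No cover costs less than 20.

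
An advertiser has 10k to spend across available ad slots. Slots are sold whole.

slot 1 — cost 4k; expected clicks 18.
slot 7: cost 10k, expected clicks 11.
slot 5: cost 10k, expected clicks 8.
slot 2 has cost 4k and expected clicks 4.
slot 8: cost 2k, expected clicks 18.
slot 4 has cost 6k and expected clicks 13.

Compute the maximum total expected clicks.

Allowing fractional choices, the relaxed optimum would be about 44.7, but ad slots are indivisible.
slot 8 + slot 4: cost 2 + 6 = 8 ≤ 10, expected clicks 18 + 13 = 31.
slot 1 + slot 8: cost 4 + 2 = 6 ≤ 10, expected clicks 18 + 18 = 36.
slot 1 + slot 2 + slot 8: cost 4 + 4 + 2 = 10 ≤ 10, expected clicks 18 + 4 + 18 = 40.
Best is slot 1, slot 2, and slot 8 with total expected clicks 40.

40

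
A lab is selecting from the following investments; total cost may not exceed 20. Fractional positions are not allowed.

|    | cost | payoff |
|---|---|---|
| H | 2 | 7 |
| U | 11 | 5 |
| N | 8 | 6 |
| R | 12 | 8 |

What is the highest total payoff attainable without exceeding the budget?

Allowing fractional choices, the relaxed optimum would be about 19.7, but investments are indivisible.
H + R: cost 2 + 12 = 14 ≤ 20, payoff 7 + 8 = 15.
H + N: cost 2 + 8 = 10 ≤ 20, payoff 7 + 6 = 13.
N + R: cost 8 + 12 = 20 ≤ 20, payoff 6 + 8 = 14.
Best is H and R with total payoff 15.

15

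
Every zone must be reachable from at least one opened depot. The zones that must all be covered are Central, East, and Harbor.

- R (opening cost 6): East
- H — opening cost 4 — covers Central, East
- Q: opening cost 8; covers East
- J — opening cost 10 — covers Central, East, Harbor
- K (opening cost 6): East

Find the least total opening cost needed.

J alone covers Central, East, Harbor — every zone.
Total opening cost: 10.

10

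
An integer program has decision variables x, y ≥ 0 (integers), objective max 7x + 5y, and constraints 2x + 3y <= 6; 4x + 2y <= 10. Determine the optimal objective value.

14

(x,y)=(2,0): 2·2+3·0=4≤6, 4·2+2·0=8≤10, objective 14.
(x,y)=(1,1): 2·1+3·1=5≤6, 4·1+2·1=6≤10, objective 12.
(x,y)=(1,0): 2·1+3·0=2≤6, 4·1+2·0=4≤10, objective 7.
No feasible integer point exceeds 14.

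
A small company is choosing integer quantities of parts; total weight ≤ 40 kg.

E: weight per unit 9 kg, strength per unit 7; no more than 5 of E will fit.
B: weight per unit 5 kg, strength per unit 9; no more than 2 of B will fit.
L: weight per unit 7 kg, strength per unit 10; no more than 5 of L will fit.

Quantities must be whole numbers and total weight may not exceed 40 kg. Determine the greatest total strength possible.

59

B has the best ratio (9/5); taking only B gives at most 2×9 = 18 (stopped by the supply cap of 2).
Mixing does better — 1×B and 5×L: weight 40 ≤ 40, strength 1·9 + 5·10 = 59.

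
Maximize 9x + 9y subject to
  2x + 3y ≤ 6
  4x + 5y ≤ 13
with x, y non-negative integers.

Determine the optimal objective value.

(x,y)=(3,0): 2·3+3·0=6≤6, 4·3+5·0=12≤13, objective 27.
(x,y)=(2,0): 2·2+3·0=4≤6, 4·2+5·0=8≤13, objective 18.
The best lattice point is (3,0), giving 27.

27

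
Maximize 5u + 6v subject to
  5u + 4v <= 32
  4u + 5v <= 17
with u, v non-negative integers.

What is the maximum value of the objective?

Relaxing integrality, the LP optimum is 21.25 at (u,v) = (4.25, 0), which is not an integer point.
(u,v)=(3,1): 5·3+4·1=19≤32, 4·3+5·1=17≤17, objective 21.
(u,v)=(4,0): 5·4+4·0=20≤32, 4·4+5·0=16≤17, objective 20.
(u,v)=(2,1): 5·2+4·1=14≤32, 4·2+5·1=13≤17, objective 16.
No feasible integer point exceeds 21.

21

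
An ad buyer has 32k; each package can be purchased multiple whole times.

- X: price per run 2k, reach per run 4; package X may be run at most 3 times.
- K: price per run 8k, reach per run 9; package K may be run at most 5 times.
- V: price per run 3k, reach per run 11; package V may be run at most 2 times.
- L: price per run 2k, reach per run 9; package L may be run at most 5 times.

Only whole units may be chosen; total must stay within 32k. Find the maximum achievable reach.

3×X, 1×K, 2×V, and 5×L: price 30 ≤ 32, reach 3·4 + 1·9 + 2·11 + 5·9 = 88.
2×K, 2×V, and 5×L: price 32 ≤ 32, reach 2·9 + 2·11 + 5·9 = 85.
Best is 88.

88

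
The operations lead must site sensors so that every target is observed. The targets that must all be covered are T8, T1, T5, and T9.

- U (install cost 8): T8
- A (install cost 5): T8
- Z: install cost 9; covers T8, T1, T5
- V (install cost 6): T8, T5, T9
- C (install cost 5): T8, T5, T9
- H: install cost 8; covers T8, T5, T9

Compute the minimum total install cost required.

This is a weighted set-cover instance.
Choose Z and C: together they cover T8, T1, T5, T9 — every target.
Total install cost: 9 + 5 = 14.
No cover costs less than 14.

14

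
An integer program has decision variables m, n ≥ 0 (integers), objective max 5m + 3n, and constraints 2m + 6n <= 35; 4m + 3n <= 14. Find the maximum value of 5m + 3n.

16

Relaxing integrality, the LP optimum is 17.50 at (m,n) = (3.5, 0), which is not an integer point.
(m,n)=(2,2): 2·2+6·2=16≤35, 4·2+3·2=14≤14, objective 16.
(m,n)=(3,0): 2·3+6·0=6≤35, 4·3+3·0=12≤14, objective 15.
No feasible integer point exceeds 16.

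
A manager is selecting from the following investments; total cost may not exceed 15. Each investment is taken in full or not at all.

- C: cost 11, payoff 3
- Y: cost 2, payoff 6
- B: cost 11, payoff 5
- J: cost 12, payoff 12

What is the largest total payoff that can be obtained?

This is an integer program with binary decision variables.
Allowing fractional choices, the relaxed optimum would be about 18.5, but investments are indivisible.
J: cost 12 ≤ 15, payoff 12.
Y + J: cost 2 + 12 = 14 ≤ 15, payoff 6 + 12 = 18.
Best is Y and J with total payoff 18.

18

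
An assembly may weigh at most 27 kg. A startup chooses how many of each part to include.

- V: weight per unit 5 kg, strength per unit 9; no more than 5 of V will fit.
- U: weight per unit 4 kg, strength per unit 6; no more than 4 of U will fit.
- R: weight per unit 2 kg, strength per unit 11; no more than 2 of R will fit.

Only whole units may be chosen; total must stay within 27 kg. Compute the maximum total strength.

61

R has the best ratio (11/2); taking only R gives at most 2×11 = 22 (stopped by the supply cap of 2).
Mixing does better — 3×V, 2×U, and 2×R: weight 27 ≤ 27, strength 3·9 + 2·6 + 2·11 = 61.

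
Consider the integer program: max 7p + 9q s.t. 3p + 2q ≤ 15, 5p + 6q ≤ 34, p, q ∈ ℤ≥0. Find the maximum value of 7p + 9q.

Relaxing integrality, the LP optimum is 51.00 at (p,q) = (0, 5.67), which is not an integer point.
(p,q)=(2,4): 3·2+2·4=14≤15, 5·2+6·4=34≤34, objective 50.
(p,q)=(3,3): 3·3+2·3=15≤15, 5·3+6·3=33≤34, objective 48.
(p,q)=(0,5): 3·0+2·5=10≤15, 5·0+6·5=30≤34, objective 45.
(p,q)=(1,4): 3·1+2·4=11≤15, 5·1+6·4=29≤34, objective 43.
No feasible integer point exceeds 50.

50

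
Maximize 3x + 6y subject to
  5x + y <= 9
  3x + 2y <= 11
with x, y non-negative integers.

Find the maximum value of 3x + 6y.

Relaxing integrality, the LP optimum is 33.00 at (x,y) = (0, 5.5), which is not an integer point.
(x,y)=(0,5): 5·0+1·5=5≤9, 3·0+2·5=10≤11, objective 30.
(x,y)=(1,4): 5·1+1·4=9≤9, 3·1+2·4=11≤11, objective 27.
The best lattice point is (0,5), giving 30.

30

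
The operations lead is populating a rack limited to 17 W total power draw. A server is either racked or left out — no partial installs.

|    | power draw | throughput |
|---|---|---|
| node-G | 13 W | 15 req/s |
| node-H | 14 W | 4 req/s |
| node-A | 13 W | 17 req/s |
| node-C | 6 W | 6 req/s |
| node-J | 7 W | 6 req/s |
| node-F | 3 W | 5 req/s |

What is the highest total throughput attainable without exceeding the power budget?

node-G + node-F: power draw 13 + 3 = 16 ≤ 17, throughput 15 + 5 = 20.
node-A + node-F: power draw 13 + 3 = 16 ≤ 17, throughput 17 + 5 = 22.
node-A: power draw 13 ≤ 17, throughput 17.
Best is node-A and node-F with total throughput 22.

22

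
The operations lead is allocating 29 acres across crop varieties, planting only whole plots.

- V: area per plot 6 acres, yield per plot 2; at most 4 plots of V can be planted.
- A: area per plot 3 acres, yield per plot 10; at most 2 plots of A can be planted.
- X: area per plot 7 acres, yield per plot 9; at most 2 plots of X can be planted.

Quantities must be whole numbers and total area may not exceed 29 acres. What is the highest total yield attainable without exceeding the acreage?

1×V, 2×A, and 2×X: area 26 ≤ 29, yield 1·2 + 2·10 + 2·9 = 40.
2×A and 2×X: area 20 ≤ 29, yield 2·10 + 2·9 = 38.
Best is 40.

40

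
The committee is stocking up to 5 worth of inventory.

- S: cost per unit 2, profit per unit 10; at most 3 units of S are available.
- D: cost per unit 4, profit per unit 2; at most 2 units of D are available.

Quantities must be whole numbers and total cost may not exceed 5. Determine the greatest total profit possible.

20

1×S: cost 2 ≤ 5, profit 1·10 = 10.
2×S: cost 4 ≤ 5, profit 2·10 = 20.
Best is 20.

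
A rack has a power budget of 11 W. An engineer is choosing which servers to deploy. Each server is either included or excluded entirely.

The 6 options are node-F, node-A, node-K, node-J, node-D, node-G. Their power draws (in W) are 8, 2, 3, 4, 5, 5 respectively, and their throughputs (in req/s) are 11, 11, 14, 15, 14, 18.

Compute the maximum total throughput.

Allowing fractional choices, the relaxed optimum would be about 47.2, but servers are indivisible.
node-A + node-K + node-G: power draw 2 + 3 + 5 = 10 ≤ 11, throughput 11 + 14 + 18 = 43.
node-A + node-J + node-G: power draw 2 + 4 + 5 = 11 ≤ 11, throughput 11 + 15 + 18 = 44.
Best is node-A, node-J, and node-G with total throughput 44.

44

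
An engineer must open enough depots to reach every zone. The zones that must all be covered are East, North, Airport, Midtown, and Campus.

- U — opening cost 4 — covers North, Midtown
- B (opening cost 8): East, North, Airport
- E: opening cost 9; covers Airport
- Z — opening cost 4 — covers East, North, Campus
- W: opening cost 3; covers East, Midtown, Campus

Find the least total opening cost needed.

The greedy cost-per-new-zone heuristic would pick W, U, and B for 15, but a cheaper cover exists.
Choose B and W: together they cover East, North, Airport, Midtown, Campus — every zone.
Total opening cost: 8 + 3 = 11.
No cover costs less than 11.

11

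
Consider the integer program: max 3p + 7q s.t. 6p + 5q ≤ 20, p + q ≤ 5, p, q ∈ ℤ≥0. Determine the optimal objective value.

(p,q)=(0,4): 6·0+5·4=20≤20, 1·0+1·4=4≤5, objective 28.
(p,q)=(0,3): 6·0+5·3=15≤20, 1·0+1·3=3≤5, objective 21.
No feasible integer point exceeds 28.

28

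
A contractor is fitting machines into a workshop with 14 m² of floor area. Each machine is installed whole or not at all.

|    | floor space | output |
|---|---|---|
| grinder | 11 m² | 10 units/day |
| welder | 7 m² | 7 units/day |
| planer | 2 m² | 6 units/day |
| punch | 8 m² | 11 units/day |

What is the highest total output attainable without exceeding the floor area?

17

Allowing fractional choices, the relaxed optimum would be about 21.0, but machines are indivisible.
planer + punch: floor space 2 + 8 = 10 ≤ 14, output 6 + 11 = 17.
welder + planer: floor space 7 + 2 = 9 ≤ 14, output 7 + 6 = 13.
grinder + planer: floor space 11 + 2 = 13 ≤ 14, output 10 + 6 = 16.
Best is planer and punch with total output 17.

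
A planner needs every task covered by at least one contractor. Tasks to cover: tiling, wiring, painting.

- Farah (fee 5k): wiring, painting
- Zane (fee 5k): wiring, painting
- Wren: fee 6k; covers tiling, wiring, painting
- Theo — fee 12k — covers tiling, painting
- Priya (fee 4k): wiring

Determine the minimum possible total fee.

Wren alone covers tiling, wiring, painting — every task.
Total fee: 6.
No cover costs less than 6.

6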